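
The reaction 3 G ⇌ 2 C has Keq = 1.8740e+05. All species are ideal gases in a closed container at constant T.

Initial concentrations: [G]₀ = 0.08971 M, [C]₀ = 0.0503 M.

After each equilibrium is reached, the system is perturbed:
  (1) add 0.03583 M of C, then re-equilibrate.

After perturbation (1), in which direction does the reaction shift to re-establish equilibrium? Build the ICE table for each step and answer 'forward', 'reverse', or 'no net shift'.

Q₀ = 3.504 vs Keq = 1.8740e+05 ⇒ Q<K, forward
Step 1:
                    G           C
  I           0.08971      0.0503
  C          -0.08576     0.05717
  E           0.00395      0.1075
  solve Keq expr → x = 0.02859; check Q = 1.8740e+05
Then add 0.03583 M of C.
Step 2:
                    G           C
  I           0.00395      0.1433
  C        8.2301e-04 -5.4867e-04
  E          0.004773      0.1428
  solve Keq expr → x = -2.7434e-04; check Q = 1.8740e+05

Direction: reverse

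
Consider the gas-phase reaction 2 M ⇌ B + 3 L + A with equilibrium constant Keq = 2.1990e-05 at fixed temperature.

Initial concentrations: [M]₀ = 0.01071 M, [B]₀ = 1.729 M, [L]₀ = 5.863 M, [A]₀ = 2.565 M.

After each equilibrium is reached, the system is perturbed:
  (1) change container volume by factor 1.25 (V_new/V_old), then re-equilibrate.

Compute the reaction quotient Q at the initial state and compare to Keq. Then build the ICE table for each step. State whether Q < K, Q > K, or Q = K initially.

Q₀ = 7.7923e+06 vs Keq = 2.1990e-05 ⇒ Q>K, reverse
Step 1:
                  M         B         L         A
  init      0.01071     1.729     5.863     2.565
  Δ           3.456    -1.728    -5.184    -1.728
  eq          3.467  0.001008     0.679     0.837
  solve Keq expr → x = -1.728; check Q = 2.1990e-05
Then change container volume by factor 1.25 (V_new/V_old).
Step 2:
                  M         B         L         A
  init        2.773 8.0679e-04    0.5432    0.6696
  Δ       -0.001492 7.4624e-04  0.002239 7.4624e-04
  eq          2.772  0.001553    0.5455    0.6704
  solve Keq expr → x = 7.4624e-04; check Q = 2.1990e-05

Q₀ = 7.7923e+06; Q > K (proceeds reverse)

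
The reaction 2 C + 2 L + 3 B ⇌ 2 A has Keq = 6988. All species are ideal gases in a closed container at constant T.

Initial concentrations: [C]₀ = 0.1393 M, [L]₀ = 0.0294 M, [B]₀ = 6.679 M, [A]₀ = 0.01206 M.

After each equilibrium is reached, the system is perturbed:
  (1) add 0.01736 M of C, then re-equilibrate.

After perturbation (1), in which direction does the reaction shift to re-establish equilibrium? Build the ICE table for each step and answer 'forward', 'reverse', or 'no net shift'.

Direction: forward

Q₀ = 0.0291 vs Keq = 6988 ⇒ Q<K, forward
Step 1:
                    C           L           B           A
  Initial      0.1393      0.0294       6.679     0.01206
  Change     -0.02914    -0.02914    -0.04371     0.02914
  Equil        0.1102  2.6175e-04       6.635      0.0412
  solve Keq expr → x = 0.01457; check Q = 6988
Then add 0.01736 M of C.
Step 2:
                    C           L           B           A
  Initial      0.1275  2.6175e-04       6.635      0.0412
  Change  -3.5373e-05 -3.5373e-05 -5.3059e-05  3.5373e-05
  Equil        0.1275  2.2637e-04       6.635     0.04123
  solve Keq expr → x = 1.7686e-05; check Q = 6988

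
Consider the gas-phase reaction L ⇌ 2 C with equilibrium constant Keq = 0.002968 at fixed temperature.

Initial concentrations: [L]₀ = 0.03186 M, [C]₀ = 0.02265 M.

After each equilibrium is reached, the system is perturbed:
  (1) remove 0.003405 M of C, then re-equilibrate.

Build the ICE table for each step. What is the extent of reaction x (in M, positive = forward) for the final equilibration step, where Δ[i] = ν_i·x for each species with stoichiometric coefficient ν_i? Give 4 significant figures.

x = 0.00159 M

Q₀ = 0.0161 vs Keq = 0.002968 ⇒ Q>K, reverse
Step 1:
                   L          C
  init       0.03186    0.02265
  Δ         0.006023   -0.01205
  eq         0.03788     0.0106
  solve Keq expr → x = -0.006023; check Q = 0.002968
Then remove 0.003405 M of C.
Step 2:
                   L          C
  init       0.03788   0.007199
  Δ         -0.00159    0.00318
  eq         0.03629    0.01038
  solve Keq expr → x = 0.00159; check Q = 0.002968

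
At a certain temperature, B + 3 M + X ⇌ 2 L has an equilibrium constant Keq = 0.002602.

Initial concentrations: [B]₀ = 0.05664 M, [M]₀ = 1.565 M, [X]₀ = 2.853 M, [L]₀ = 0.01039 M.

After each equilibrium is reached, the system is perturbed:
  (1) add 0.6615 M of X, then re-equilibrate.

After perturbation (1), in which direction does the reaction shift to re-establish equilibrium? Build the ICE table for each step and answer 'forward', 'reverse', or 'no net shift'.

Direction: forward

Q₀ = 1.7429e-04 vs Keq = 0.002602 ⇒ Q<K, forward
Step 1:
                   B          M          X          L
  I          0.05664      1.565      2.853    0.01039
  C         -0.01198   -0.03595   -0.01198    0.02396
  E          0.04466      1.529      2.841    0.03435
  solve Keq expr → x = 0.01198; check Q = 0.002602
Then add 0.6615 M of X.
Step 2:
                   B          M          X          L
  I          0.04466      1.529      3.503    0.03435
  C        -0.001489  -0.004466  -0.001489   0.002977
  E          0.04317      1.525      3.501    0.03733
  solve Keq expr → x = 0.001489; check Q = 0.002602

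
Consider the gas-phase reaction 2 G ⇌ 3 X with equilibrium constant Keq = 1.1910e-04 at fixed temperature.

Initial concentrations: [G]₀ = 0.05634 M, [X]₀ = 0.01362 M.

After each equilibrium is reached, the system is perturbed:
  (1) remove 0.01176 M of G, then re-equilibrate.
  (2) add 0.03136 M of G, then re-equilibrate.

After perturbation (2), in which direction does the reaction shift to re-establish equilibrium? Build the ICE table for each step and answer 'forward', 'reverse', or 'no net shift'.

Direction: forward

Q₀ = 7.9597e-04 vs Keq = 1.1910e-04 ⇒ Q>K, reverse
Step 1:
                   G          X
  init       0.05634    0.01362
  Δ         0.004032  -0.006048
  eq         0.06037   0.007572
  solve Keq expr → x = -0.002016; check Q = 1.1910e-04
Then remove 0.01176 M of G.
Step 2:
                   G          X
  init       0.04861   0.007572
  Δ       6.4058e-04 -9.6088e-04
  eq         0.04925   0.006611
  solve Keq expr → x = -3.2029e-04; check Q = 1.1910e-04
Then add 0.03136 M of G.
Step 3:
                   G          X
  init       0.08061   0.006611
  Δ        -0.001631   0.002446
  eq         0.07898   0.009057
  solve Keq expr → x = 8.1541e-04; check Q = 1.1910e-04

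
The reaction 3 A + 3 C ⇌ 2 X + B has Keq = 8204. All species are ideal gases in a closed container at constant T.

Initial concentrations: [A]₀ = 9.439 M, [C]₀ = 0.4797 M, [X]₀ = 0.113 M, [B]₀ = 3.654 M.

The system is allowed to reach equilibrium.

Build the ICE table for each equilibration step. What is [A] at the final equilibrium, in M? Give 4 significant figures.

[A]_eq = 8.964 M

Q₀ = 5.0262e-04 vs Keq = 8204 ⇒ Q<K, forward
Step 1:
                  A         C         X         B
  init        9.439    0.4797     0.113     3.654
  Δ         -0.4748   -0.4748    0.3165    0.1583
  eq          8.964  0.004919    0.4295     3.812
  solve Keq expr → x = 0.1583; check Q = 8204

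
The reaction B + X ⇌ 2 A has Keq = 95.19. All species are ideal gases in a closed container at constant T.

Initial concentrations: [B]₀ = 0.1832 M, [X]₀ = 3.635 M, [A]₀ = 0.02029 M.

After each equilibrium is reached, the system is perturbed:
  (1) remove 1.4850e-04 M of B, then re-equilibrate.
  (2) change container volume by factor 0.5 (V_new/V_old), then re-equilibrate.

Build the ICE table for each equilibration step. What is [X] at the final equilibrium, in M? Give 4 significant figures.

Q₀ = 6.1821e-04 vs Keq = 95.19 ⇒ Q<K, forward
Step 1:
                  B         X         A
  Initial    0.1832     3.635   0.02029
  Change    -0.1827   -0.1827    0.3655
  Equil   4.5289e-04     3.452    0.3858
  solve Keq expr → x = 0.1827; check Q = 95.19
Then remove 1.4850e-04 M of B.
Step 2:
                  B         X         A
  Initial 3.0439e-04     3.452    0.3858
  Change  1.4779e-04 1.4779e-04 -2.9557e-04
  Equil   4.5218e-04     3.452    0.3855
  solve Keq expr → x = -1.4779e-04; check Q = 95.19
Then change container volume by factor 0.5 (V_new/V_old).
Step 3:
                  B         X         A
  Initial 9.0436e-04     6.905     0.771
  Change          0         0         0
  Equil   9.0436e-04     6.905     0.771
  solve Keq expr → x = 0; check Q = 95.19

[X]_eq = 6.905 M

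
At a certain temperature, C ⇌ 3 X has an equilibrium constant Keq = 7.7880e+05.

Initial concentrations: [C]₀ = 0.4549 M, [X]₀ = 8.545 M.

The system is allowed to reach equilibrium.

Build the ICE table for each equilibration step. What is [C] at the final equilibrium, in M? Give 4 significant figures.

Q₀ = 1372 vs Keq = 7.7880e+05 ⇒ Q<K, forward
Step 1:
                   C          X
  Initial     0.4549      8.545
  Change     -0.4537      1.361
  Equil     0.001248      9.906
  solve Keq expr → x = 0.4537; check Q = 7.7880e+05

[C]_eq = 0.001248 M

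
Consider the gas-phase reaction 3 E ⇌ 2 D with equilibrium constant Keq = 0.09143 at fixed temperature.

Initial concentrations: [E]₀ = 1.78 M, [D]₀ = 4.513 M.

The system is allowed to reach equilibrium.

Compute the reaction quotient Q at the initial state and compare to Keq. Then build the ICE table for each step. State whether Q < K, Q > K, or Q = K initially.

Q₀ = 3.611; Q > K (proceeds reverse)

Q₀ = 3.611 vs Keq = 0.09143 ⇒ Q>K, reverse
Step 1:
                   E          D
  I             1.78      4.513
  C            2.605     -1.737
  E            4.385      2.776
  solve Keq expr → x = -0.8683; check Q = 0.09143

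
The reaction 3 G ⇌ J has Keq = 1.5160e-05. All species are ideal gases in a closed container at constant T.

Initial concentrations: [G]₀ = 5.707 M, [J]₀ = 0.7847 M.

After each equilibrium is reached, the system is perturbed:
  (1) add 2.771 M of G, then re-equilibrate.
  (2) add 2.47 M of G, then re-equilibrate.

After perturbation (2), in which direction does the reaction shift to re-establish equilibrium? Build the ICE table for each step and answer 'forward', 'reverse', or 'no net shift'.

Q₀ = 0.004222 vs Keq = 1.5160e-05 ⇒ Q>K, reverse
Step 1:
                   G          J
  init         5.707     0.7847
  Δ             2.33    -0.7768
  eq           8.037   0.007872
  solve Keq expr → x = -0.7768; check Q = 1.5160e-05
Then add 2.771 M of G.
Step 2:
                   G          J
  init         10.81   0.007872
  Δ         -0.03328    0.01109
  eq           10.78    0.01897
  solve Keq expr → x = 0.01109; check Q = 1.5160e-05
Then add 2.47 M of G.
Step 3:
                   G          J
  init         13.25    0.01897
  Δ         -0.04765    0.01588
  eq            13.2    0.03485
  solve Keq expr → x = 0.01588; check Q = 1.5160e-05

Direction: forward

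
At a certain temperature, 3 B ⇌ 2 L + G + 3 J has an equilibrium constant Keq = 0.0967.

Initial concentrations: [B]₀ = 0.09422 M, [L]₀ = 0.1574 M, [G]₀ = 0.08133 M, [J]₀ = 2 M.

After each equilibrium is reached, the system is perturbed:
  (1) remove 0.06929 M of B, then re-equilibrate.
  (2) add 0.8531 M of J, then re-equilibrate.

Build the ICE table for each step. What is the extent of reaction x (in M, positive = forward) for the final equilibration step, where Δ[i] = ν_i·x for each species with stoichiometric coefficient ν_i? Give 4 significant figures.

Q₀ = 19.27 vs Keq = 0.0967 ⇒ Q>K, reverse
Step 1:
                    B           L           G           J
  I           0.09422      0.1574     0.08133           2
  C            0.1331    -0.08871    -0.04435     -0.1331
  E            0.2273     0.06869     0.03698       1.867
  solve Keq expr → x = -0.04435; check Q = 0.0967
Then remove 0.06929 M of B.
Step 2:
                    B           L           G           J
  I             0.158     0.06869     0.03698       1.867
  C           0.02131    -0.01421   -0.007105    -0.02131
  E            0.1793     0.05448     0.02987       1.846
  solve Keq expr → x = -0.007105; check Q = 0.0967
Then add 0.8531 M of J.
Step 3:
                    B           L           G           J
  I            0.1793     0.05448     0.02987       2.699
  C           0.01978    -0.01319   -0.006595    -0.01978
  E            0.1991     0.04129     0.02328       2.679
  solve Keq expr → x = -0.006595; check Q = 0.0967

x = -0.006595 M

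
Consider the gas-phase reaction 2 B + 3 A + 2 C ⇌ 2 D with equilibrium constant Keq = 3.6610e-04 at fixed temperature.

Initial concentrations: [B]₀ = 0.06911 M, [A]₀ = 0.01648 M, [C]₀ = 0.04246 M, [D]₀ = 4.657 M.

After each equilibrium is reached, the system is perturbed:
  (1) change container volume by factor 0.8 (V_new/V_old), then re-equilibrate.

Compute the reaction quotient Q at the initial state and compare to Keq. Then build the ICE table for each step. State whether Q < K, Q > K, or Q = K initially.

Q₀ = 5.6273e+11; Q > K (proceeds reverse)

Q₀ = 5.6273e+11 vs Keq = 3.6610e-04 ⇒ Q>K, reverse
Step 1:
                  B         A         C         D
  Initial   0.06911   0.01648   0.04246     4.657
  Change       2.98     4.471      2.98     -2.98
  Equil        3.05     4.487     3.023     1.677
  solve Keq expr → x = -1.49; check Q = 3.6610e-04
Then change container volume by factor 0.8 (V_new/V_old).
Step 2:
                  B         A         C         D
  Initial     3.812     5.609     3.779     2.096
  Change    -0.3936   -0.5903   -0.3936    0.3936
  Equil       3.418     5.019     3.385     2.489
  solve Keq expr → x = 0.1968; check Q = 3.6610e-04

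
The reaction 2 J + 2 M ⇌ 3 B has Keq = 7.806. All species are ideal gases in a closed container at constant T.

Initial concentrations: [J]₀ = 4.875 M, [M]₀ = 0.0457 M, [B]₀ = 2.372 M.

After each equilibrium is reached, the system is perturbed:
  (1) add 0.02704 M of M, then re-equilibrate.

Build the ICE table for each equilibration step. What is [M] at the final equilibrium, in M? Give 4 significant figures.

[M]_eq = 0.2238 M

Q₀ = 268.9 vs Keq = 7.806 ⇒ Q>K, reverse
Step 1:
                   J          M          B
  I            4.875     0.0457      2.372
  C           0.1722     0.1722    -0.2583
  E            5.047     0.2179      2.114
  solve Keq expr → x = -0.08611; check Q = 7.806
Then add 0.02704 M of M.
Step 2:
                   J          M          B
  I            5.047      0.245      2.114
  C         -0.02117   -0.02117    0.03176
  E            5.026     0.2238      2.145
  solve Keq expr → x = 0.01059; check Q = 7.806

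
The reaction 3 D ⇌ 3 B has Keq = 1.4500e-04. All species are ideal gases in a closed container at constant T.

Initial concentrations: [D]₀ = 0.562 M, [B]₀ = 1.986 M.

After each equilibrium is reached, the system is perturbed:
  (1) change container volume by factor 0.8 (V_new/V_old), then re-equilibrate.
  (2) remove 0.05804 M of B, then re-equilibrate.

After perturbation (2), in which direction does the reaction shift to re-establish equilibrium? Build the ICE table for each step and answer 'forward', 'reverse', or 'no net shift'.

Q₀ = 44.13 vs Keq = 1.4500e-04 ⇒ Q>K, reverse
Step 1:
                   D          B
  Initial      0.562      1.986
  Change       1.859     -1.859
  Equil        2.421     0.1272
  solve Keq expr → x = -0.6196; check Q = 1.4500e-04
Then change container volume by factor 0.8 (V_new/V_old).
Step 2:
                   D          B
  Initial      3.026      0.159
  Change           0          0
  Equil        3.026      0.159
  solve Keq expr → x = 0; check Q = 1.4500e-04
Then remove 0.05804 M of B.
Step 3:
                   D          B
  Initial      3.026     0.1009
  Change    -0.05514    0.05514
  Equil        2.971     0.1561
  solve Keq expr → x = 0.01838; check Q = 1.4500e-04

Direction: forward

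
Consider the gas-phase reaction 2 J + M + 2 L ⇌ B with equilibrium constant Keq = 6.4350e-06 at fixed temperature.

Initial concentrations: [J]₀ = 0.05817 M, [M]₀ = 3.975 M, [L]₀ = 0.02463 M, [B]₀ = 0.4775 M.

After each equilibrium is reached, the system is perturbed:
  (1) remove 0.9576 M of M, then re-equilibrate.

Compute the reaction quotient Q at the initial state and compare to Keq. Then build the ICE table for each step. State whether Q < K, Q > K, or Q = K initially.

Q₀ = 5.8521e+04 vs Keq = 6.4350e-06 ⇒ Q>K, reverse
Step 1:
                  J         M         L         B
  Initial   0.05817     3.975   0.02463    0.4775
  Change     0.9549    0.4775    0.9549   -0.4775
  Equil       1.013     4.452    0.9796 2.8219e-05
  solve Keq expr → x = -0.4775; check Q = 6.4350e-06
Then remove 0.9576 M of M.
Step 2:
                  J         M         L         B
  Initial     1.013     3.495    0.9796 2.8219e-05
  Change  1.2136e-05 6.0680e-06 1.2136e-05 -6.0680e-06
  Equil       1.013     3.495    0.9796 2.2151e-05
  solve Keq expr → x = -6.0680e-06; check Q = 6.4350e-06

Q₀ = 5.8521e+04; Q > K (proceeds reverse)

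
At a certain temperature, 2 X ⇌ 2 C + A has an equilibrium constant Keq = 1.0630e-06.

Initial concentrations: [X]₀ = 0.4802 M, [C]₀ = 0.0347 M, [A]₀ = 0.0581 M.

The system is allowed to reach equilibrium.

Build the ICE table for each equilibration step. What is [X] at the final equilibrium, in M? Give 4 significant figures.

[X]_eq = 0.5123 M

Q₀ = 3.0338e-04 vs Keq = 1.0630e-06 ⇒ Q>K, reverse
Step 1:
                    X           C           A
  I            0.4802      0.0347      0.0581
  C           0.03212    -0.03212    -0.01606
  E            0.5123    0.002576     0.04204
  solve Keq expr → x = -0.01606; check Q = 1.0630e-06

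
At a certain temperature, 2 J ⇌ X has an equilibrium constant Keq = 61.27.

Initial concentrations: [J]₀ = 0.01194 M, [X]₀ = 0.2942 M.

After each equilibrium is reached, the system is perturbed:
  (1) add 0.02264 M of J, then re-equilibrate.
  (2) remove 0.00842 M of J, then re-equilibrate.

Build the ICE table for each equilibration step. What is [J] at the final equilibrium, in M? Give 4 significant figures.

Q₀ = 2064 vs Keq = 61.27 ⇒ Q>K, reverse
Step 1:
                    J           X
  Initial     0.01194      0.2942
  Change      0.05409    -0.02705
  Equil       0.06603      0.2672
  solve Keq expr → x = -0.02705; check Q = 61.27
Then add 0.02264 M of J.
Step 2:
                    J           X
  Initial     0.08867      0.2672
  Change     -0.02133     0.01067
  Equil       0.06734      0.2778
  solve Keq expr → x = 0.01067; check Q = 61.27
Then remove 0.00842 M of J.
Step 3:
                    J           X
  Initial     0.05892      0.2778
  Change     0.007937   -0.003969
  Equil       0.06686      0.2739
  solve Keq expr → x = -0.003969; check Q = 61.27

[J]_eq = 0.06686 M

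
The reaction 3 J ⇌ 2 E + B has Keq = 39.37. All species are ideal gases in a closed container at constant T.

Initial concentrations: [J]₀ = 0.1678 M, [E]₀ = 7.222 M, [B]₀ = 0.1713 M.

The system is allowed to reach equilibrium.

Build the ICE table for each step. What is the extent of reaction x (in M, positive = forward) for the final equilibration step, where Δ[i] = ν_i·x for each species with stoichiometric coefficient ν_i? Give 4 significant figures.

x = -0.09595 M

Q₀ = 1891 vs Keq = 39.37 ⇒ Q>K, reverse
Step 1:
                   J          E          B
  init        0.1678      7.222     0.1713
  Δ           0.2878    -0.1919   -0.09595
  eq          0.4556       7.03    0.07535
  solve Keq expr → x = -0.09595; check Q = 39.37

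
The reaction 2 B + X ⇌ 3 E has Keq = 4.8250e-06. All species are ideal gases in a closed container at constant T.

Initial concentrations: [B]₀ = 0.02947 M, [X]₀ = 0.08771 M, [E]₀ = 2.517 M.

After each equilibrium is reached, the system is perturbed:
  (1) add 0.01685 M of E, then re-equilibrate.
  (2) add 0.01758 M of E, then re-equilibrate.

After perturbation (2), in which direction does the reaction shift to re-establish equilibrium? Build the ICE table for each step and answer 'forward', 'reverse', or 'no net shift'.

Q₀ = 2.0933e+05 vs Keq = 4.8250e-06 ⇒ Q>K, reverse
Step 1:
                  B         X         E
  I         0.02947   0.08771     2.517
  C           1.662    0.8312    -2.494
  E           1.692    0.9189   0.02333
  solve Keq expr → x = -0.8312; check Q = 4.8250e-06
Then add 0.01685 M of E.
Step 2:
                  B         X         E
  I           1.692    0.9189   0.04018
  C         0.01113  0.005567   -0.0167
  E           1.703    0.9245   0.02348
  solve Keq expr → x = -0.005567; check Q = 4.8250e-06
Then add 0.01758 M of E.
Step 3:
                  B         X         E
  I           1.703    0.9245   0.04106
  C         0.01162  0.005808  -0.01742
  E           1.715    0.9303   0.02363
  solve Keq expr → x = -0.005808; check Q = 4.8250e-06

Direction: reverse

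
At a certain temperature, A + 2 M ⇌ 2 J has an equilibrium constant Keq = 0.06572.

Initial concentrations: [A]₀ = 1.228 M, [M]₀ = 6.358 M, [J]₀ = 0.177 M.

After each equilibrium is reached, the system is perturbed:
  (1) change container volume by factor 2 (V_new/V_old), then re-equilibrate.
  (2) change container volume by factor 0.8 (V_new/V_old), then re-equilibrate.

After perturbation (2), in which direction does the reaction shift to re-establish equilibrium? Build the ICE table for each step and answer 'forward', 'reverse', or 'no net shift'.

Direction: forward

Q₀ = 6.3111e-04 vs Keq = 0.06572 ⇒ Q<K, forward
Step 1:
                   A          M          J
  Initial      1.228      6.358      0.177
  Change     -0.4984    -0.9969     0.9969
  Equil       0.7296      5.361      1.174
  solve Keq expr → x = 0.4984; check Q = 0.06572
Then change container volume by factor 2 (V_new/V_old).
Step 2:
                   A          M          J
  Initial     0.3648      2.681     0.5869
  Change     0.05966     0.1193    -0.1193
  Equil       0.4244        2.8     0.4676
  solve Keq expr → x = -0.05966; check Q = 0.06572
Then change container volume by factor 0.8 (V_new/V_old).
Step 3:
                   A          M          J
  Initial     0.5305        3.5     0.5845
  Change    -0.02309   -0.04618    0.04618
  Equil       0.5075      3.454     0.6307
  solve Keq expr → x = 0.02309; check Q = 0.06572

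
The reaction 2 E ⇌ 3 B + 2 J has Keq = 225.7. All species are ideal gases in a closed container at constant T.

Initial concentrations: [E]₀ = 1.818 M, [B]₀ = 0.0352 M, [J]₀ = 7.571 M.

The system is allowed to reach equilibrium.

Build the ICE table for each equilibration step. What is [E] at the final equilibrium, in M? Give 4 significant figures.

[E]_eq = 0.9185 M

Q₀ = 7.5639e-04 vs Keq = 225.7 ⇒ Q<K, forward
Step 1:
                   E          B          J
  init         1.818     0.0352      7.571
  Δ          -0.8995      1.349     0.8995
  eq          0.9185      1.384      8.471
  solve Keq expr → x = 0.4498; check Q = 225.7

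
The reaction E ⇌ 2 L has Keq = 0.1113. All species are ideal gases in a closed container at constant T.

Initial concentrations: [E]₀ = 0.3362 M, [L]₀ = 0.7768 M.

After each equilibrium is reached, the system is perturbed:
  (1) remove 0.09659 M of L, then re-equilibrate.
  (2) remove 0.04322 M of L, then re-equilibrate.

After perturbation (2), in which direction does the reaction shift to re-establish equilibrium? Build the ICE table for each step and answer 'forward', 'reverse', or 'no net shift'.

Direction: forward

Q₀ = 1.795 vs Keq = 0.1113 ⇒ Q>K, reverse
Step 1:
                   E          L
  init        0.3362     0.7768
  Δ           0.2596    -0.5193
  eq          0.5958     0.2575
  solve Keq expr → x = -0.2596; check Q = 0.1113
Then remove 0.09659 M of L.
Step 2:
                   E          L
  init        0.5958     0.1609
  Δ         -0.04351    0.08701
  eq          0.5523     0.2479
  solve Keq expr → x = 0.04351; check Q = 0.1113
Then remove 0.04322 M of L.
Step 3:
                   E          L
  init        0.5523     0.2047
  Δ         -0.01941    0.03882
  eq          0.5329     0.2435
  solve Keq expr → x = 0.01941; check Q = 0.1113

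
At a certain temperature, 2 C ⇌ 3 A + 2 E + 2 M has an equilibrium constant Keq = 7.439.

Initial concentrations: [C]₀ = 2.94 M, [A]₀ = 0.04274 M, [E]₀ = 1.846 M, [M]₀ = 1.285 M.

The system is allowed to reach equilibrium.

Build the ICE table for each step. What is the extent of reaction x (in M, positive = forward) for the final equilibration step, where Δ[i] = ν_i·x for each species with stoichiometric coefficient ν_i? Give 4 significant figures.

Q₀ = 5.0825e-05 vs Keq = 7.439 ⇒ Q<K, forward
Step 1:
                    C           A           E           M
  init           2.94     0.04274       1.846       1.285
  Δ           -0.7168       1.075      0.7168      0.7168
  eq            2.223       1.118       2.563       2.002
  solve Keq expr → x = 0.3584; check Q = 7.439

x = 0.3584 M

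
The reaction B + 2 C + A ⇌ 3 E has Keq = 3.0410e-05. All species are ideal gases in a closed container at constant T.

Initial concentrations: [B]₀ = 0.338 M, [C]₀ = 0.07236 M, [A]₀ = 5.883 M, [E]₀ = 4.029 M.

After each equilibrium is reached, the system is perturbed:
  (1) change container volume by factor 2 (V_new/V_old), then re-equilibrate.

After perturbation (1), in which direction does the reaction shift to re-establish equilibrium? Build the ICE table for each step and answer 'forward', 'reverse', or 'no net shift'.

Q₀ = 6282 vs Keq = 3.0410e-05 ⇒ Q>K, reverse
Step 1:
                   B          C          A          E
  I            0.338    0.07236      5.883      4.029
  C            1.298      2.595      1.298     -3.893
  E            1.636      2.667      7.181     0.1365
  solve Keq expr → x = -1.298; check Q = 3.0410e-05
Then change container volume by factor 2 (V_new/V_old).
Step 2:
                   B          C          A          E
  I           0.8178      1.334       3.59    0.06823
  C         0.004568   0.009136   0.004568    -0.0137
  E           0.8223      1.343      3.595    0.05452
  solve Keq expr → x = -0.004568; check Q = 3.0410e-05

Direction: reverse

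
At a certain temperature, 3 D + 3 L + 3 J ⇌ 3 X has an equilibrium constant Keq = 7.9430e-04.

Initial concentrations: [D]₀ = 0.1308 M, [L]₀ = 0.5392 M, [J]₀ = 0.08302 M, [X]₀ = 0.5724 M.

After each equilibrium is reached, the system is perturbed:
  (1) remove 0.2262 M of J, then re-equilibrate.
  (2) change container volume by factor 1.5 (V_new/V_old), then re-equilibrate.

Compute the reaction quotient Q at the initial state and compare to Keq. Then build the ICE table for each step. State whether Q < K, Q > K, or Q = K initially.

Q₀ = 9.3428e+05; Q > K (proceeds reverse)

Q₀ = 9.3428e+05 vs Keq = 7.9430e-04 ⇒ Q>K, reverse
Step 1:
                  D         L         J         X
  I          0.1308    0.5392   0.08302    0.5724
  C           0.532     0.532     0.532    -0.532
  E          0.6628     1.071     0.615   0.04043
  solve Keq expr → x = -0.1773; check Q = 7.9430e-04
Then remove 0.2262 M of J.
Step 2:
                  D         L         J         X
  I          0.6628     1.071    0.3888   0.04043
  C         0.01315   0.01315   0.01315  -0.01315
  E          0.6759     1.084    0.4019   0.02728
  solve Keq expr → x = -0.004384; check Q = 7.9430e-04
Then change container volume by factor 1.5 (V_new/V_old).
Step 3:
                  D         L         J         X
  I          0.4506    0.7229     0.268   0.01819
  C        0.009527  0.009527  0.009527 -0.009527
  E          0.4601    0.7324    0.2775  0.008661
  solve Keq expr → x = -0.003176; check Q = 7.9430e-04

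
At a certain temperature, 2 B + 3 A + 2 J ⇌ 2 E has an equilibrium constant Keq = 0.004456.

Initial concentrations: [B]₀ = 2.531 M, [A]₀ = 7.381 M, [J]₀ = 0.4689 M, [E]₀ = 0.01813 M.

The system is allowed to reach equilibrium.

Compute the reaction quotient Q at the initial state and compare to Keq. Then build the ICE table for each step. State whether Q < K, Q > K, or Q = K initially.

Q₀ = 5.8037e-07 vs Keq = 0.004456 ⇒ Q<K, forward
Step 1:
                  B         A         J         E
  init        2.531     7.381    0.4689   0.01813
  Δ         -0.3352   -0.5029   -0.3352    0.3352
  eq          2.196     6.878    0.1337    0.3534
  solve Keq expr → x = 0.1676; check Q = 0.004456

Q₀ = 5.8037e-07; Q < K (proceeds forward)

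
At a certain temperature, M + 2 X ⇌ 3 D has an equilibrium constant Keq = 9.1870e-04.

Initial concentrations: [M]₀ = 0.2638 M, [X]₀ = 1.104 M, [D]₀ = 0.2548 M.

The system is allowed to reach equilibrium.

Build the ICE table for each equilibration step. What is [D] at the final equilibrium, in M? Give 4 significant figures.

Q₀ = 0.05145 vs Keq = 9.1870e-04 ⇒ Q>K, reverse
Step 1:
                   M          X          D
  Initial     0.2638      1.104     0.2548
  Change      0.0595      0.119    -0.1785
  Equil       0.3233      1.223     0.0763
  solve Keq expr → x = -0.0595; check Q = 9.1870e-04

[D]_eq = 0.0763 M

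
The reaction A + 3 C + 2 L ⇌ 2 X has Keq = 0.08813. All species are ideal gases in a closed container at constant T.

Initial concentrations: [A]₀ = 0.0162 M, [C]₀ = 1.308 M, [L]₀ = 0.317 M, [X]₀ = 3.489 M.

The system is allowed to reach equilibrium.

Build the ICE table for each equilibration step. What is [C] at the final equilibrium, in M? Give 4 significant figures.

Q₀ = 3342 vs Keq = 0.08813 ⇒ Q>K, reverse
Step 1:
                    A           C           L           X
  Initial      0.0162       1.308       0.317       3.489
  Change       0.6381       1.914       1.276      -1.276
  Equil        0.6543       3.222       1.593       2.213
  solve Keq expr → x = -0.6381; check Q = 0.08813

[C]_eq = 3.222 M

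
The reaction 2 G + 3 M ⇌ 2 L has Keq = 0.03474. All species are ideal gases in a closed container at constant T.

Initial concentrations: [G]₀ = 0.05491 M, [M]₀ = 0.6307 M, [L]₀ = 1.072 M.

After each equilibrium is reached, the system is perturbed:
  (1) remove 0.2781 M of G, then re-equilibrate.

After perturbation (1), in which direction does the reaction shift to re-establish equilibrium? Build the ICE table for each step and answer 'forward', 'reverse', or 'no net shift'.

Direction: reverse

Q₀ = 1519 vs Keq = 0.03474 ⇒ Q>K, reverse
Step 1:
                    G           M           L
  init        0.05491      0.6307       1.072
  Δ            0.7356       1.103     -0.7356
  eq           0.7905       1.734      0.3364
  solve Keq expr → x = -0.3678; check Q = 0.03474
Then remove 0.2781 M of G.
Step 2:
                    G           M           L
  init         0.5124       1.734      0.3364
  Δ           0.06761      0.1014    -0.06761
  eq             0.58       1.835      0.2688
  solve Keq expr → x = -0.03381; check Q = 0.03474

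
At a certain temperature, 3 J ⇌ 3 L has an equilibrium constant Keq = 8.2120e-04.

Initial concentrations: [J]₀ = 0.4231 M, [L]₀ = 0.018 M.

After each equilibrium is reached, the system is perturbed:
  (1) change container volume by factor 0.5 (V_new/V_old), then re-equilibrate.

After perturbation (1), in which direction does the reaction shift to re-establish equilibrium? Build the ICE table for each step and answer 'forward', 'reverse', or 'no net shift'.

Q₀ = 7.7000e-05 vs Keq = 8.2120e-04 ⇒ Q<K, forward
Step 1:
                    J           L
  I            0.4231       0.018
  C          -0.01977     0.01977
  E            0.4033     0.03777
  solve Keq expr → x = 0.00659; check Q = 8.2120e-04
Then change container volume by factor 0.5 (V_new/V_old).
Step 2:
                    J           L
  I            0.8067     0.07554
  C                 0           0
  E            0.8067     0.07554
  solve Keq expr → x = 0; check Q = 8.2120e-04

Direction: no net shift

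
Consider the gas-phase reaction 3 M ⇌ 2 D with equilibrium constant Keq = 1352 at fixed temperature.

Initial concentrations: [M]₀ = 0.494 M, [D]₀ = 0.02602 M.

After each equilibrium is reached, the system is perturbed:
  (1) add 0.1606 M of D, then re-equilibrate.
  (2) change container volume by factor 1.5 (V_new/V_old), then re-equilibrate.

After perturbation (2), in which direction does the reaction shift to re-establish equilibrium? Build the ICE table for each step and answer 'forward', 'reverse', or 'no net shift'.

Q₀ = 0.005616 vs Keq = 1352 ⇒ Q<K, forward
Step 1:
                   M          D
  init         0.494    0.02602
  Δ          -0.4511     0.3007
  eq          0.0429     0.3268
  solve Keq expr → x = 0.1504; check Q = 1352
Then add 0.1606 M of D.
Step 2:
                   M          D
  init        0.0429     0.4874
  Δ          0.01246   -0.00831
  eq         0.05537      0.479
  solve Keq expr → x = -0.004155; check Q = 1352
Then change container volume by factor 1.5 (V_new/V_old).
Step 3:
                   M          D
  init       0.03691     0.3194
  Δ         0.005045  -0.003363
  eq         0.04196      0.316
  solve Keq expr → x = -0.001682; check Q = 1352

Direction: reverse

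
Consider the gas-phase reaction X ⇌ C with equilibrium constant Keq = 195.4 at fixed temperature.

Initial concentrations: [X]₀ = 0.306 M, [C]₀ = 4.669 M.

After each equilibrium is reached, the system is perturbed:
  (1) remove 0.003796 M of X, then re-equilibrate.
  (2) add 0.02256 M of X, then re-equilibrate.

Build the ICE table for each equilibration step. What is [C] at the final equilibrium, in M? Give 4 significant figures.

[C]_eq = 4.968 M

Q₀ = 15.26 vs Keq = 195.4 ⇒ Q<K, forward
Step 1:
                    X           C
  Initial       0.306       4.669
  Change      -0.2807      0.2807
  Equil       0.02533        4.95
  solve Keq expr → x = 0.2807; check Q = 195.4
Then remove 0.003796 M of X.
Step 2:
                    X           C
  Initial     0.02153        4.95
  Change     0.003777   -0.003777
  Equil       0.02531       4.946
  solve Keq expr → x = -0.003777; check Q = 195.4
Then add 0.02256 M of X.
Step 3:
                    X           C
  Initial     0.04787       4.946
  Change     -0.02245     0.02245
  Equil       0.02543       4.968
  solve Keq expr → x = 0.02245; check Q = 195.4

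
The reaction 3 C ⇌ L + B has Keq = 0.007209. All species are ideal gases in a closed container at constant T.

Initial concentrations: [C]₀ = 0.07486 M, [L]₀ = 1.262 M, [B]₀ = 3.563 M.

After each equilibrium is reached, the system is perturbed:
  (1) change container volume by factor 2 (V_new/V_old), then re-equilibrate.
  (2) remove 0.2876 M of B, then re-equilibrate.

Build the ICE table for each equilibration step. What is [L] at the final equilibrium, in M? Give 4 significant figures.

[L]_eq = 0.04575 M

Q₀ = 1.0718e+04 vs Keq = 0.007209 ⇒ Q>K, reverse
Step 1:
                   C          L          B
  Initial    0.07486      1.262      3.563
  Change       3.409     -1.136     -1.136
  Equil        3.484     0.1256      2.427
  solve Keq expr → x = -1.136; check Q = 0.007209
Then change container volume by factor 2 (V_new/V_old).
Step 2:
                   C          L          B
  Initial      1.742    0.06282      1.213
  Change     0.07853   -0.02618   -0.02618
  Equil        1.821    0.03664      1.187
  solve Keq expr → x = -0.02618; check Q = 0.007209
Then remove 0.2876 M of B.
Step 3:
                   C          L          B
  Initial      1.821    0.03664     0.8995
  Change    -0.02732   0.009107   0.009107
  Equil        1.793    0.04575     0.9086
  solve Keq expr → x = 0.009107; check Q = 0.007209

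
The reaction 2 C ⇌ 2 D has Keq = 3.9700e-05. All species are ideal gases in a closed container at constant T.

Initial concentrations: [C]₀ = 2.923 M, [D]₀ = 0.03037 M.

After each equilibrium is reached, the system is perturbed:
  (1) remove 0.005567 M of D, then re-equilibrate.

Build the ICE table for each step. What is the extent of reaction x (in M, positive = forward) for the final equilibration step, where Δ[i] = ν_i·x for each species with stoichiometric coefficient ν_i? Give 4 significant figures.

x = 0.002766 M

Q₀ = 1.0795e-04 vs Keq = 3.9700e-05 ⇒ Q>K, reverse
Step 1:
                   C          D
  I            2.923    0.03037
  C          0.01188   -0.01188
  E            2.935    0.01849
  solve Keq expr → x = -0.005939; check Q = 3.9700e-05
Then remove 0.005567 M of D.
Step 2:
                   C          D
  I            2.935    0.01293
  C        -0.005532   0.005532
  E            2.929    0.01846
  solve Keq expr → x = 0.002766; check Q = 3.9700e-05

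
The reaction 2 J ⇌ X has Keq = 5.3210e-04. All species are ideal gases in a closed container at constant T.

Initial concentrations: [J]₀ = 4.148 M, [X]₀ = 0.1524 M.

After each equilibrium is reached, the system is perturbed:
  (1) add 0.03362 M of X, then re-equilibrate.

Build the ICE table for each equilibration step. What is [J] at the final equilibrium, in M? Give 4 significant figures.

Q₀ = 0.008857 vs Keq = 5.3210e-04 ⇒ Q>K, reverse
Step 1:
                    J           X
  I             4.148      0.1524
  C            0.2839     -0.1419
  E             4.432     0.01045
  solve Keq expr → x = -0.1419; check Q = 5.3210e-04
Then add 0.03362 M of X.
Step 2:
                    J           X
  I             4.432     0.04407
  C           0.06661     -0.0333
  E             4.499     0.01077
  solve Keq expr → x = -0.0333; check Q = 5.3210e-04

[J]_eq = 4.499 M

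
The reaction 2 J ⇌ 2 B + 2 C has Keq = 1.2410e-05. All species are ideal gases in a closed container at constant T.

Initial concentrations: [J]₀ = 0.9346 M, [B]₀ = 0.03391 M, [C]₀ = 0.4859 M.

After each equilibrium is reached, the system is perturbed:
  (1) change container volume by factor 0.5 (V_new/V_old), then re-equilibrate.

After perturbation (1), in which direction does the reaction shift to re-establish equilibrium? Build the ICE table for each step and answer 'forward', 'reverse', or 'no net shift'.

Direction: reverse

Q₀ = 3.1081e-04 vs Keq = 1.2410e-05 ⇒ Q>K, reverse
Step 1:
                  J         B         C
  Initial    0.9346   0.03391    0.4859
  Change    0.02654  -0.02654  -0.02654
  Equil      0.9611  0.007371    0.4594
  solve Keq expr → x = -0.01327; check Q = 1.2410e-05
Then change container volume by factor 0.5 (V_new/V_old).
Step 2:
                  J         B         C
  Initial     1.922   0.01474    0.9187
  Change   0.007284 -0.007284 -0.007284
  Equil        1.93  0.007458    0.9114
  solve Keq expr → x = -0.003642; check Q = 1.2410e-05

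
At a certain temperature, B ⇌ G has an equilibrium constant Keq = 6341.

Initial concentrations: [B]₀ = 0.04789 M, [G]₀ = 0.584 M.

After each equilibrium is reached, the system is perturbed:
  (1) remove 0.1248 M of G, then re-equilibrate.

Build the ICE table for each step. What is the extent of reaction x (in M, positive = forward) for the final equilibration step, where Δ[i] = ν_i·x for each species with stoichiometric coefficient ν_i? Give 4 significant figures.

x = 1.9678e-05 M

Q₀ = 12.19 vs Keq = 6341 ⇒ Q<K, forward
Step 1:
                    B           G
  init        0.04789       0.584
  Δ          -0.04779     0.04779
  eq       9.9636e-05      0.6318
  solve Keq expr → x = 0.04779; check Q = 6341
Then remove 0.1248 M of G.
Step 2:
                    B           G
  init     9.9636e-05       0.507
  Δ       -1.9678e-05  1.9678e-05
  eq       7.9957e-05       0.507
  solve Keq expr → x = 1.9678e-05; check Q = 6341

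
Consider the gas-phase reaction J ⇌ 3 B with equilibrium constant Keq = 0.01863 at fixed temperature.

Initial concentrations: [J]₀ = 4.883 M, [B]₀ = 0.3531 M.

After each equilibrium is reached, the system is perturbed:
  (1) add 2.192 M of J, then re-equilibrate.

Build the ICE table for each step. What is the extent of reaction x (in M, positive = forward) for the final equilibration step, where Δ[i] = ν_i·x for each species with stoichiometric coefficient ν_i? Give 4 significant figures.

x = 0.01964 M

Q₀ = 0.009016 vs Keq = 0.01863 ⇒ Q<K, forward
Step 1:
                    J           B
  I             4.883      0.3531
  C          -0.03189     0.09566
  E             4.851      0.4488
  solve Keq expr → x = 0.03189; check Q = 0.01863
Then add 2.192 M of J.
Step 2:
                    J           B
  I             7.043      0.4488
  C          -0.01964     0.05891
  E             7.023      0.5077
  solve Keq expr → x = 0.01964; check Q = 0.01863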